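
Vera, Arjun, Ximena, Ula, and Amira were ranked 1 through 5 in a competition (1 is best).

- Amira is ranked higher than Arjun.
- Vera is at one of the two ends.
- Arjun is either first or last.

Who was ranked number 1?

Vera

With clue 1, Arjun is ruled out for rank 1.
With clues 1–3, Amira, Ula, and Ximena are ruled out for rank 1.
So rank 1 is Vera.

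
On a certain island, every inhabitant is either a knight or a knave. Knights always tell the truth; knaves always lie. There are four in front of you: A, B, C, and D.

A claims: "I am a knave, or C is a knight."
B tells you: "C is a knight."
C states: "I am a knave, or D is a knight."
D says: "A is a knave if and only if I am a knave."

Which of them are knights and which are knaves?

A: knight, B: knight, C: knight, D: knight

Consider A. Suppose A is a knave.
Then A's own statement would have to be false, but it can't be — contradiction.
So A is a knight.
Consider B. Suppose B is a knave.
Then no assignment of the remaining roles makes every statement match its speaker's type — contradiction.
So B is a knight.
Consider C. Suppose C is a knave.
Then A's statement comes out false, contradicting A being a knight.
So C is a knight.
Consider D. Suppose D is a knave.
Then C's statement comes out false, contradicting C being a knight.
So D is a knight.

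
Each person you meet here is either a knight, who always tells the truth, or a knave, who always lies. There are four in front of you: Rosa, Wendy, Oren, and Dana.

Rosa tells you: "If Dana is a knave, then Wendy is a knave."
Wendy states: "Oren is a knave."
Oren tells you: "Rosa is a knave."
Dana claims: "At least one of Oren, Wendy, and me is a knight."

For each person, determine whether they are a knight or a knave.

Consider Rosa. Suppose Rosa is a knave.
Then no assignment of the remaining roles makes every statement match its speaker's type — contradiction.
So Rosa is a knight.
With that fixed, Oren's statement is false, so Oren is a knave.
With that fixed, Wendy's statement is true, so Wendy is a knight.
With that fixed, Dana's statement is true, so Dana is a knight.

Rosa: knight, Wendy: knight, Oren: knave, Dana: knight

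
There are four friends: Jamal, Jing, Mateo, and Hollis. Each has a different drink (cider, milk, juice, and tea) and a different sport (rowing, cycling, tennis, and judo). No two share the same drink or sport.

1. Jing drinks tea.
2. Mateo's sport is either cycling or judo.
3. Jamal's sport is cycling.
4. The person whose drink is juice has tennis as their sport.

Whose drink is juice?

Clue 1 rules out Jing for the one with drink juice.
With clues 1–4, Jamal and Mateo are impossible for the one with drink juice.
That leaves Hollis.

Hollis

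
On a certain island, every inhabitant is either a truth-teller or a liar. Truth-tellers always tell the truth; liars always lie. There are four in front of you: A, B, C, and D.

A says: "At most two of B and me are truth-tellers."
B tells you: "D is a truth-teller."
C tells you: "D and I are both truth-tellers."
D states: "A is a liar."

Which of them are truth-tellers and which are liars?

Regardless of anyone's role, A's statement is true, so A is a truth-teller.
With that fixed, D's statement is false, so D is a liar.
With that fixed, B's statement is false, so B is a liar.
With that fixed, C's statement is false, so C is a liar.

A: truth-teller, B: liar, C: liar, D: liar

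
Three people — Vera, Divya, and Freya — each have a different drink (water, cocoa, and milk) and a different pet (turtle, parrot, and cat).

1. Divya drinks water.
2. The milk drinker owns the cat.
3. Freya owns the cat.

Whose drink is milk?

Clue 1 rules out Divya for the one with drink milk.
With clues 1–3, Vera is impossible for the one with drink milk.
That leaves Freya.

Freya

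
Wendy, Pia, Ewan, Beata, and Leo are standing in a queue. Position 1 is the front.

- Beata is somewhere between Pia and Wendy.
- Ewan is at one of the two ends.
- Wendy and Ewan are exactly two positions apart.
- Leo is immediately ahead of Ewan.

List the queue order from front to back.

From clue 1: Beata is in {2,3,4}.
From clues 1–2: Ewan is in {1,5}.
From clues 1–3: Wendy → position 3.
From clues 1–4: Pia → position 1, Beata → position 2, Leo → position 4, Ewan → position 5.

Pia, Beata, Wendy, Leo, Ewan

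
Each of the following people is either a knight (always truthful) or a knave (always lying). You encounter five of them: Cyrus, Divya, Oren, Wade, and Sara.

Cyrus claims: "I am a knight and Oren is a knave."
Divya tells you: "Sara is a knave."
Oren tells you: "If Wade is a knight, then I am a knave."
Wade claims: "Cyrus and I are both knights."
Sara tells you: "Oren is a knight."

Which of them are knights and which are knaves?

Cyrus: knave, Divya: knave, Oren: knight, Wade: knave, Sara: knight

Consider Cyrus. Suppose Cyrus is a knight.
Then no assignment of the remaining roles makes every statement match its speaker's type — contradiction.
So Cyrus is a knave.
With that fixed, Wade's statement is false, so Wade is a knave.
With that fixed, Oren's statement is true, so Oren is a knight.
With that fixed, Sara's statement is true, so Sara is a knight.
With that fixed, Divya's statement is false, so Divya is a knave.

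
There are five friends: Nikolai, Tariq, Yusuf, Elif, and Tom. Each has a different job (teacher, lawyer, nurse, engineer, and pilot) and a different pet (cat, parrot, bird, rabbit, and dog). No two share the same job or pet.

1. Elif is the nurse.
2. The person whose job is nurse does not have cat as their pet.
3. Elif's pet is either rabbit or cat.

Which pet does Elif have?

With clues 1–2, cat is impossible for Elif's pet.
With clues 1–3, bird, dog, and parrot are impossible for Elif's pet.
That leaves rabbit.

rabbit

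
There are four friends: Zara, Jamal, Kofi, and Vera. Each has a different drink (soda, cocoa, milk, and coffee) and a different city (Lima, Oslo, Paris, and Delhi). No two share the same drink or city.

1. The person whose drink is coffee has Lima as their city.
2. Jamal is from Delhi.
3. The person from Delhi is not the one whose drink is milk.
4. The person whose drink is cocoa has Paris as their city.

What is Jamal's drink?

With clues 1–2, coffee is impossible for Jamal's drink.
With clues 1–3, milk is impossible for Jamal's drink.
With clues 1–4, cocoa is impossible for Jamal's drink.
That leaves soda.

soda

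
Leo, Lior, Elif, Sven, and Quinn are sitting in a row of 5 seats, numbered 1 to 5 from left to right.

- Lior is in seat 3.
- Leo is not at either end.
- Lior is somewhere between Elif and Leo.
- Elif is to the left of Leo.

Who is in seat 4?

With clue 1, Lior is ruled out for seat 4.
With clues 1–4, Elif, Quinn, and Sven are ruled out for seat 4.
So seat 4 is Leo.

Leo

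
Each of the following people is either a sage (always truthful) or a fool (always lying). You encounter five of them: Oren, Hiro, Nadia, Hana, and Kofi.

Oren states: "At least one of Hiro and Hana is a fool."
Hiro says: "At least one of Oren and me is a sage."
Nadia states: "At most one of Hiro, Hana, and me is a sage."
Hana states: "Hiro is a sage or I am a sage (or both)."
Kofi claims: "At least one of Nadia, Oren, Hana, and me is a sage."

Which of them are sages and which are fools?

Oren: fool, Hiro: sage, Nadia: fool, Hana: sage, Kofi: sage

Consider Oren. Suppose Oren is a sage.
Then no assignment of the remaining roles makes every statement match its speaker's type — contradiction.
So Oren is a fool.
Consider Hiro. Suppose Hiro is a fool.
Then Oren's statement comes out true, contradicting Oren being a fool.
So Hiro is a sage.
With that fixed, Hana's statement is true, so Hana is a sage.
With that fixed, Kofi's statement is true, so Kofi is a sage.
With that fixed, Nadia's statement is false, so Nadia is a fool.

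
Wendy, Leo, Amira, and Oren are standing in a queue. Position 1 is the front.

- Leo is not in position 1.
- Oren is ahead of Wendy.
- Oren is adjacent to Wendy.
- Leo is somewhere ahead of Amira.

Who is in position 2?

With clues 1–3, Amira is ruled out for position 2.
With clues 1–4, Leo and Oren are ruled out for position 2.
So position 2 is Wendy.

Wendy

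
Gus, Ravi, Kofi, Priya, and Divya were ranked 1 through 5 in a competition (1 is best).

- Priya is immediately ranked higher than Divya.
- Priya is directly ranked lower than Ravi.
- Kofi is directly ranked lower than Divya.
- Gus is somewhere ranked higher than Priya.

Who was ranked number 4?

With clues 1–2, Ravi is ruled out for rank 4.
With clues 1–3, Gus and Priya are ruled out for rank 4.
With clues 1–4, Kofi is ruled out for rank 4.
So rank 4 is Divya.

Divya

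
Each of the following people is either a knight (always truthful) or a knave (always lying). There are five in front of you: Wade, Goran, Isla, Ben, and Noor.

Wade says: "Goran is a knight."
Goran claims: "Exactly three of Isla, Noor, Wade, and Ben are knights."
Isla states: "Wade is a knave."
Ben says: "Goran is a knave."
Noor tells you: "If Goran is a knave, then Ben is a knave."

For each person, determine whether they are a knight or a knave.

Consider Wade. Suppose Wade is a knight.
Then no assignment of the remaining roles makes every statement match its speaker's type — contradiction.
So Wade is a knave.
With that fixed, Isla's statement is true, so Isla is a knight.
Consider Goran. Suppose Goran is a knight.
Then Wade's statement comes out true, contradicting Wade being a knave.
So Goran is a knave.
With that fixed, Ben's statement is true, so Ben is a knight.
With that fixed, Noor's statement is false, so Noor is a knave.

Wade: knave, Goran: knave, Isla: knight, Ben: knight, Noor: knave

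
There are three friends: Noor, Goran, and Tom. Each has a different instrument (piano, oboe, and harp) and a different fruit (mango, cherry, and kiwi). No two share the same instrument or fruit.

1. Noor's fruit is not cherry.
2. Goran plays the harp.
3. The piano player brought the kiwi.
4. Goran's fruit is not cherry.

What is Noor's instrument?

piano

With clues 1–2, harp is impossible for Noor's instrument.
With clues 1–4, oboe is impossible for Noor's instrument.
That leaves piano.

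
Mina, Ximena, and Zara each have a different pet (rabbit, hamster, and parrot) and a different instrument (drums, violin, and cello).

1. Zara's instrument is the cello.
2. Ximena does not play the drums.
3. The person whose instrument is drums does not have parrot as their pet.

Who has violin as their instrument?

Clue 1 rules out Zara for the one with instrument violin.
With clues 1–2, Mina is impossible for the one with instrument violin.
That leaves Ximena.

Ximena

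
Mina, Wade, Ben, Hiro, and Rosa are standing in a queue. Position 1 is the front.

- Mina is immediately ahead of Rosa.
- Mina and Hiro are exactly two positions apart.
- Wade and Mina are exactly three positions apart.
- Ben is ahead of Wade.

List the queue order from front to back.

From clue 1: Mina is in {1,2,3,4}.
From clues 1–3: Mina is in {1,2,4}.
From clues 1–4: Ben → position 1, Mina → position 2, Rosa → position 3, Hiro → position 4, Wade → position 5.

Ben, Mina, Rosa, Hiro, Wade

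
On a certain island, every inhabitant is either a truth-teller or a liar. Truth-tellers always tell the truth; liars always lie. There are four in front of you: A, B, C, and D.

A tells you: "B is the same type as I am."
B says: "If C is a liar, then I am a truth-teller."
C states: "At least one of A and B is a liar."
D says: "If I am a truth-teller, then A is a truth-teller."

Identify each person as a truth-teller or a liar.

A: truth-teller, B: truth-teller, C: liar, D: truth-teller

Consider A. Suppose A is a liar.
Then whichever role D has, D's statement has the wrong truth value — contradiction.
So A is a truth-teller.
With that fixed, D's statement is true, so D is a truth-teller.
Consider B. Suppose B is a liar.
Then A's statement comes out false, contradicting A being a truth-teller.
So B is a truth-teller.
With that fixed, C's statement is false, so C is a liar.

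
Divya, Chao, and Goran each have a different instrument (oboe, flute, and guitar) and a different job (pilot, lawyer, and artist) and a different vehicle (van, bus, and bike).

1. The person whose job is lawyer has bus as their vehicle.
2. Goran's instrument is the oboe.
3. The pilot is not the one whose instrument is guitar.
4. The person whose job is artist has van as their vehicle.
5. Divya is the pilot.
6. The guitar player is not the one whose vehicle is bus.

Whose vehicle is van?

Chao

With clues 1–5, Divya is impossible for the one with vehicle van.
With clues 1–6, Goran is impossible for the one with vehicle van.
That leaves Chao.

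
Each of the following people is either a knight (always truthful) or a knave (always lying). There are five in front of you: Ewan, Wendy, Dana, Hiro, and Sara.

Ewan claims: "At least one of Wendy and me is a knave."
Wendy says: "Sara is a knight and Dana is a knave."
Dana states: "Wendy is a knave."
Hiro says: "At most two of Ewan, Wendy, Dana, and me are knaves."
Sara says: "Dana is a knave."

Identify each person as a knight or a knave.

Ewan: knight, Wendy: knave, Dana: knight, Hiro: knight, Sara: knave

Consider Ewan. Suppose Ewan is a knave.
Then Ewan's own statement would have to be false, but it can't be — contradiction.
So Ewan is a knight.
Consider Wendy. Suppose Wendy is a knight.
Then Ewan's statement comes out false, contradicting Ewan being a knight.
So Wendy is a knave.
With that fixed, Dana's statement is true, so Dana is a knight.
With that fixed, Hiro's statement is true, so Hiro is a knight.
With that fixed, Sara's statement is false, so Sara is a knave.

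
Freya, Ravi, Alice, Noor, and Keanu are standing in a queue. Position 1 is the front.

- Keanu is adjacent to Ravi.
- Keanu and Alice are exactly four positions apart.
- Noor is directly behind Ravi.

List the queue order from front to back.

Keanu, Ravi, Noor, Freya, Alice

From clues 1–2: Ravi is in {2,4}.
From clues 1–3: Keanu → position 1, Ravi → position 2, Noor → position 3, Freya → position 4, Alice → position 5.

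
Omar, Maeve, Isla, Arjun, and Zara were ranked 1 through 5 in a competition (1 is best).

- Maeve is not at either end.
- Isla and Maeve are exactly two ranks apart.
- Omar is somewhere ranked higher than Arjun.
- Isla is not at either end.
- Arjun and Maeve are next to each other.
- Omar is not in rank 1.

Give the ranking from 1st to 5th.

From clue 1: Maeve is in {2,3,4}.
From clues 1–4: Omar is in {1,3}.
From clues 1–6: Zara → rank 1, Isla → rank 2, Omar → rank 3, Maeve → rank 4, Arjun → rank 5.

Zara, Isla, Omar, Maeve, Arjun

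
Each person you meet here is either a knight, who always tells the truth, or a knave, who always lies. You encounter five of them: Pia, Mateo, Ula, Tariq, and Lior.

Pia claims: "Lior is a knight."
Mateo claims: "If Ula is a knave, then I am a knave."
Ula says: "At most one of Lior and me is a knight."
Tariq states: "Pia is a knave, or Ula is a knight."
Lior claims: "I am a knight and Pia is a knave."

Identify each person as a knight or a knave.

Consider Pia. Suppose Pia is a knight.
Then no assignment of the remaining roles makes every statement match its speaker's type — contradiction.
So Pia is a knave.
With that fixed, Tariq's statement is true, so Tariq is a knight.
Consider Mateo. Suppose Mateo is a knave.
Then Mateo's own statement would have to be false, but it can't be — contradiction.
So Mateo is a knight.
Consider Ula. Suppose Ula is a knave.
Then Mateo's statement comes out false, contradicting Mateo being a knight.
So Ula is a knight.
Consider Lior. Suppose Lior is a knight.
Then Pia's statement comes out true, contradicting Pia being a knave.
So Lior is a knave.

Pia: knave, Mateo: knight, Ula: knight, Tariq: knight, Lior: knave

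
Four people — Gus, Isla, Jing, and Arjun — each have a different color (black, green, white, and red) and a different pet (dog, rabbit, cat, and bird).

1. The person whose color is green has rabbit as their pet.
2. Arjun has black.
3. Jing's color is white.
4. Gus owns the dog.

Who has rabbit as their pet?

Isla

With clues 1–2, Arjun is impossible for the one with pet rabbit.
With clues 1–3, Jing is impossible for the one with pet rabbit.
With clues 1–4, Gus is impossible for the one with pet rabbit.
That leaves Isla.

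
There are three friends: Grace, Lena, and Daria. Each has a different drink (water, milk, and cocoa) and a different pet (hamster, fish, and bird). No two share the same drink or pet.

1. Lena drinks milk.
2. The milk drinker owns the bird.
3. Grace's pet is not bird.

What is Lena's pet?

bird

With clues 1–2, fish and hamster are impossible for Lena's pet.
That leaves bird.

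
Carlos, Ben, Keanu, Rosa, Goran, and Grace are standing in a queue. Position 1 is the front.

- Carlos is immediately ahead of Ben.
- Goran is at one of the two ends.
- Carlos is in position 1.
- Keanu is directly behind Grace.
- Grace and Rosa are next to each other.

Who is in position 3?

Rosa

With clues 1–2, Goran is ruled out for position 3.
With clues 1–3, Ben and Carlos are ruled out for position 3.
With clues 1–4, Keanu is ruled out for position 3.
With clues 1–5, Grace is ruled out for position 3.
So position 3 is Rosa.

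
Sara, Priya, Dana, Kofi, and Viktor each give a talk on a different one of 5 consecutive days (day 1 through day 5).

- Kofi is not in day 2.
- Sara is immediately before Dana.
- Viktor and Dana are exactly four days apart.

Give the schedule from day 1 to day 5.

From clue 1: Kofi is in {1,3,4,5}.
From clues 1–2: Sara is in {1,2,3,4}.
From clues 1–3: Viktor → day 1, Priya → day 2, Kofi → day 3, Sara → day 4, Dana → day 5.

Viktor, Priya, Kofi, Sara, Dana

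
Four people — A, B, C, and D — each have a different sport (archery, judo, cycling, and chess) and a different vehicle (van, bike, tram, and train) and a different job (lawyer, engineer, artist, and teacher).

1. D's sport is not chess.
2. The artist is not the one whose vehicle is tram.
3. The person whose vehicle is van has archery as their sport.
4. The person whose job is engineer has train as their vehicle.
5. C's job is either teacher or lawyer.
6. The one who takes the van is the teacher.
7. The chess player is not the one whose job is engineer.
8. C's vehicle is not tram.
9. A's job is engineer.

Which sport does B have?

With clues 1–8, archery is impossible for B's sport.
With clues 1–9, cycling and judo are impossible for B's sport.
That leaves chess.

chess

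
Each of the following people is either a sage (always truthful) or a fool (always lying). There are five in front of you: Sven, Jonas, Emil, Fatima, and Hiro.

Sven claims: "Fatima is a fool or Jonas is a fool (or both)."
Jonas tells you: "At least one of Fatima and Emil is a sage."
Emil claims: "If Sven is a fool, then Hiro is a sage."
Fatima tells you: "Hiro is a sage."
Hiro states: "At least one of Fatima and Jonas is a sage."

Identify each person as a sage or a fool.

Consider Sven. Suppose Sven is a sage.
Then no assignment of the remaining roles makes every statement match its speaker's type — contradiction.
So Sven is a fool.
Consider Jonas. Suppose Jonas is a fool.
Then Sven's statement comes out true, contradicting Sven being a fool.
So Jonas is a sage.
With that fixed, Hiro's statement is true, so Hiro is a sage.
With that fixed, Emil's statement is true, so Emil is a sage.
With that fixed, Fatima's statement is true, so Fatima is a sage.

Sven: fool, Jonas: sage, Emil: sage, Fatima: sage, Hiro: sage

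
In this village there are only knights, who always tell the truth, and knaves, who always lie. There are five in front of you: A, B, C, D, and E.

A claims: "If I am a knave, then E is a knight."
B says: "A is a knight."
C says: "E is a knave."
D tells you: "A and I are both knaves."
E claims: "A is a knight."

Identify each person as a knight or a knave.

A: knight, B: knight, C: knave, D: knave, E: knight

Consider A. Suppose A is a knave.
Then whichever role D has, D's statement has the wrong truth value — contradiction.
So A is a knight.
With that fixed, B's statement is true, so B is a knight.
With that fixed, D's statement is false, so D is a knave.
With that fixed, E's statement is true, so E is a knight.
With that fixed, C's statement is false, so C is a knave.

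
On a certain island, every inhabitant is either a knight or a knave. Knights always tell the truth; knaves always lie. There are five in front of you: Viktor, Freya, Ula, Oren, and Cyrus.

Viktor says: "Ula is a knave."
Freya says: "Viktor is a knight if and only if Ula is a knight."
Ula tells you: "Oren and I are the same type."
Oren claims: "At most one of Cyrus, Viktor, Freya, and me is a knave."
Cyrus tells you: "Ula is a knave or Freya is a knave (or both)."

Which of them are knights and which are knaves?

Consider Viktor. Suppose Viktor is a knave.
Then no assignment of the remaining roles makes every statement match its speaker's type — contradiction.
So Viktor is a knight.
Consider Freya. Suppose Freya is a knight.
Then no assignment of the remaining roles makes every statement match its speaker's type — contradiction.
So Freya is a knave.
With that fixed, Cyrus's statement is true, so Cyrus is a knight.
Consider Ula. Suppose Ula is a knight.
Then Viktor's statement comes out false, contradicting Viktor being a knight.
So Ula is a knave.
Consider Oren. Suppose Oren is a knave.
Then Ula's statement comes out true, contradicting Ula being a knave.
So Oren is a knight.

Viktor: knight, Freya: knave, Ula: knave, Oren: knight, Cyrus: knight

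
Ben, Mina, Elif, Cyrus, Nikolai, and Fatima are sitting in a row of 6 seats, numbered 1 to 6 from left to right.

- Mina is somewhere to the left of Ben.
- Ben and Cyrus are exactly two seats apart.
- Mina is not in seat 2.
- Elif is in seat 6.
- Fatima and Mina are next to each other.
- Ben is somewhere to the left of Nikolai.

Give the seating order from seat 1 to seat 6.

From clue 1: Ben is in {2,3,4,5,6}.
From clues 1–3: Mina is in {1,3,4,5}.
From clues 1–4: Elif → seat 6.
From clues 1–5: Mina → seat 1, Fatima → seat 2, Nikolai → seat 4.
From clues 1–6: Ben → seat 3, Cyrus → seat 5.

Mina, Fatima, Ben, Nikolai, Cyrus, Elif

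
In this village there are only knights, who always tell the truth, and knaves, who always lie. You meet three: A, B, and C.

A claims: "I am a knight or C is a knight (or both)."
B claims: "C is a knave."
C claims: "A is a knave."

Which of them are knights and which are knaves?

A: knight, B: knight, C: knave

Consider A. Suppose A is a knave.
Then no assignment of the remaining roles makes every statement match its speaker's type — contradiction.
So A is a knight.
With that fixed, C's statement is false, so C is a knave.
With that fixed, B's statement is true, so B is a knight.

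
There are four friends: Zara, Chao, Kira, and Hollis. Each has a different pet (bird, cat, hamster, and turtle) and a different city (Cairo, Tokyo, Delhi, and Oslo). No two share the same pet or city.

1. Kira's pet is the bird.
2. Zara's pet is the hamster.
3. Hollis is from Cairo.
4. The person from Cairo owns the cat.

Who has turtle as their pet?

Clue 1 rules out Kira for the one with pet turtle.
With clues 1–2, Zara is impossible for the one with pet turtle.
With clues 1–4, Hollis is impossible for the one with pet turtle.
That leaves Chao.

Chao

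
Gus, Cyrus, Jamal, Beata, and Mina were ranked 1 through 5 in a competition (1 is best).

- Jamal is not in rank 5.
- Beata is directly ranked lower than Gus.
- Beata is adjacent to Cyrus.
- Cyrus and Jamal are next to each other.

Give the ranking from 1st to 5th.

Gus, Beata, Cyrus, Jamal, Mina

From clue 1: Jamal is in {1,2,3,4}.
From clues 1–2: Gus is in {1,2,3,4}.
From clues 1–3: Gus is in {1,2,3}.
From clues 1–4: Gus → rank 1, Beata → rank 2, Cyrus → rank 3, Jamal → rank 4, Mina → rank 5.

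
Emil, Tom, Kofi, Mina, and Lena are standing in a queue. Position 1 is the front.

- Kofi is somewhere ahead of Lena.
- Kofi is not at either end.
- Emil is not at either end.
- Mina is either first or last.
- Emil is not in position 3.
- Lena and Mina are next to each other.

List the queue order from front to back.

From clue 1: Kofi is in {1,2,3,4}.
From clues 1–2: Kofi is in {2,3,4}.
From clues 1–3: Emil is in {2,3,4}.
From clues 1–4: Mina is in {1,5}.
From clues 1–5: Emil is in {2,4}.
From clues 1–6: Tom → position 1, Emil → position 2, Kofi → position 3, Lena → position 4, Mina → position 5.

Tom, Emil, Kofi, Lena, Mina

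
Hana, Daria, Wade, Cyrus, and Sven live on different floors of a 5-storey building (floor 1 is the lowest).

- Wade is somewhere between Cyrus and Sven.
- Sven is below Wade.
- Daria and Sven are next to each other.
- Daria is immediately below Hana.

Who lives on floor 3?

With clues 1–3, Cyrus is ruled out for floor 3.
With clues 1–4, Daria, Sven, and Wade are ruled out for floor 3.
So floor 3 is Hana.

Hana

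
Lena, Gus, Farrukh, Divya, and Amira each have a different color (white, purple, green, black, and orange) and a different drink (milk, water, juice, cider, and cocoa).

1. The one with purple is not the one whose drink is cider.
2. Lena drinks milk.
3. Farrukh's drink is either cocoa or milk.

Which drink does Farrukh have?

cocoa

With clues 1–2, milk is impossible for Farrukh's drink.
With clues 1–3, cider, juice, and water are impossible for Farrukh's drink.
That leaves cocoa.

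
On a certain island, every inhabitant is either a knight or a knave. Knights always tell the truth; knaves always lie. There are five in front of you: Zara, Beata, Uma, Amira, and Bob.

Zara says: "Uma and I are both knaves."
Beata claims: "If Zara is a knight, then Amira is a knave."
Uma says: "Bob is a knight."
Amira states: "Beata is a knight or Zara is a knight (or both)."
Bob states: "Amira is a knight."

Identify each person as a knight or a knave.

Consider Zara. Suppose Zara is a knight.
Then Zara's own statement would have to be true, but it can't be — contradiction.
So Zara is a knave.
With that fixed, Beata's statement is true, so Beata is a knight.
With that fixed, Amira's statement is true, so Amira is a knight.
With that fixed, Bob's statement is true, so Bob is a knight.
With that fixed, Uma's statement is true, so Uma is a knight.

Zara: knave, Beata: knight, Uma: knight, Amira: knight, Bob: knight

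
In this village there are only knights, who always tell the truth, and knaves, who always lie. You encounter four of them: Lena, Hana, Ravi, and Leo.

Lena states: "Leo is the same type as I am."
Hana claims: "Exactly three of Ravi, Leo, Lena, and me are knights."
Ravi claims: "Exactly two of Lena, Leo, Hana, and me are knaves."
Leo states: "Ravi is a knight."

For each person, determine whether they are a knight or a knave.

Lena: knave, Hana: knave, Ravi: knight, Leo: knight

Consider Lena. Suppose Lena is a knight.
Then no assignment of the remaining roles makes every statement match its speaker's type — contradiction.
So Lena is a knave.
Consider Hana. Suppose Hana is a knight.
Then no assignment of the remaining roles makes every statement match its speaker's type — contradiction.
So Hana is a knave.
Consider Ravi. Suppose Ravi is a knave.
Then no assignment of the remaining roles makes every statement match its speaker's type — contradiction.
So Ravi is a knight.
With that fixed, Leo's statement is true, so Leo is a knight.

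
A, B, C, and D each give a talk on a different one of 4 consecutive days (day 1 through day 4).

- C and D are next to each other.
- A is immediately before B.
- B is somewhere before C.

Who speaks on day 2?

With clues 1–2, A is ruled out for day 2.
With clues 1–3, C and D are ruled out for day 2.
So day 2 is B.

B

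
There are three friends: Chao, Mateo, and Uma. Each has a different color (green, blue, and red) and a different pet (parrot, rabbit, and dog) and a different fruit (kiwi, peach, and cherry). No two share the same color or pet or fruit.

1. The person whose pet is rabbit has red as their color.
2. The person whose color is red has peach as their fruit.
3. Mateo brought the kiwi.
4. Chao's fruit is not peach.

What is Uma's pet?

rabbit

With clues 1–4, dog and parrot are impossible for Uma's pet.
That leaves rabbit.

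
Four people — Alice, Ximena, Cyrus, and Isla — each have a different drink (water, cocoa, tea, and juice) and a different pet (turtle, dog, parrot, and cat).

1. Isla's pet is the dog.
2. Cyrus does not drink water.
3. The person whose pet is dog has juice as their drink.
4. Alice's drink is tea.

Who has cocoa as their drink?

With clues 1–3, Isla is impossible for the one with drink cocoa.
With clues 1–4, Alice and Ximena are impossible for the one with drink cocoa.
That leaves Cyrus.

Cyrus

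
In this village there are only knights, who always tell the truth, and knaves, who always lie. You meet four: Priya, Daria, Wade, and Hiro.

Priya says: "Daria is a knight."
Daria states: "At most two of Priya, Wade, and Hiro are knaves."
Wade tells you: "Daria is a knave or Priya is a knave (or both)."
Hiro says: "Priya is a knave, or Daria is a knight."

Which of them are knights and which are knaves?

Priya: knight, Daria: knight, Wade: knave, Hiro: knight

Consider Priya. Suppose Priya is a knave.
Then no assignment of the remaining roles makes every statement match its speaker's type — contradiction.
So Priya is a knight.
With that fixed, Daria's statement is true, so Daria is a knight.
With that fixed, Wade's statement is false, so Wade is a knave.
With that fixed, Hiro's statement is true, so Hiro is a knight.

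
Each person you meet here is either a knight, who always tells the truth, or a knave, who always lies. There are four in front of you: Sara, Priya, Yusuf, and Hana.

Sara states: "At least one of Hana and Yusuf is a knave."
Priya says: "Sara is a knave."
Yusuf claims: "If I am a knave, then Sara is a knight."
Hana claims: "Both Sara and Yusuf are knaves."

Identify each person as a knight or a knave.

Sara: knight, Priya: knave, Yusuf: knight, Hana: knave

Consider Sara. Suppose Sara is a knave.
Then no assignment of the remaining roles makes every statement match its speaker's type — contradiction.
So Sara is a knight.
With that fixed, Priya's statement is false, so Priya is a knave.
With that fixed, Yusuf's statement is true, so Yusuf is a knight.
With that fixed, Hana's statement is false, so Hana is a knave.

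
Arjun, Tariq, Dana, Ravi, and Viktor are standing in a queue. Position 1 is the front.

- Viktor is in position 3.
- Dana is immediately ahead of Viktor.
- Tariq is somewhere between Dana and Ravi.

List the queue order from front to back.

From clue 1: Viktor → position 3.
From clues 1–2: Dana → position 2.
From clues 1–3: Arjun → position 1, Tariq → position 4, Ravi → position 5.

Arjun, Dana, Viktor, Tariq, Ravi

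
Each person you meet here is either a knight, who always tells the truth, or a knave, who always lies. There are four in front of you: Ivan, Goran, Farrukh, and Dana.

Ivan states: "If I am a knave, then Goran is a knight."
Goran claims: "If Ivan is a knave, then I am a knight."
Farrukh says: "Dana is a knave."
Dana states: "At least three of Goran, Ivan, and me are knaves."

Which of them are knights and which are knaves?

Consider Ivan. Suppose Ivan is a knave.
Then no assignment of the remaining roles makes every statement match its speaker's type — contradiction.
So Ivan is a knight.
With that fixed, Goran's statement is true, so Goran is a knight.
With that fixed, Dana's statement is false, so Dana is a knave.
With that fixed, Farrukh's statement is true, so Farrukh is a knight.

Ivan: knight, Goran: knight, Farrukh: knight, Dana: knave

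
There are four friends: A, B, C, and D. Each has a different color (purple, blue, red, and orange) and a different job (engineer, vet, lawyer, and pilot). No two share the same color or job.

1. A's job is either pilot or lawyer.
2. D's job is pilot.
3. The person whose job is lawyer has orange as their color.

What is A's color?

orange

With clues 1–3, blue, purple, and red are impossible for A's color.
That leaves orange.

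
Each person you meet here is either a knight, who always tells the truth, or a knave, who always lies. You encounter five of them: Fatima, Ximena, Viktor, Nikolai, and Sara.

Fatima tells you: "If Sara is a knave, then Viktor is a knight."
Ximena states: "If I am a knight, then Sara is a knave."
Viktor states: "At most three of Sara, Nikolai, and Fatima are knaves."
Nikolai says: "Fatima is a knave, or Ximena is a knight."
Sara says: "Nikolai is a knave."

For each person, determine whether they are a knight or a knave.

Regardless of anyone's role, Viktor's statement is true, so Viktor is a knight.
With that fixed, Fatima's statement is true, so Fatima is a knight.
Consider Ximena. Suppose Ximena is a knave.
Then Ximena's own statement would have to be false, but it can't be — contradiction.
So Ximena is a knight.
With that fixed, Nikolai's statement is true, so Nikolai is a knight.
With that fixed, Sara's statement is false, so Sara is a knave.

Fatima: knight, Ximena: knight, Viktor: knight, Nikolai: knight, Sara: knave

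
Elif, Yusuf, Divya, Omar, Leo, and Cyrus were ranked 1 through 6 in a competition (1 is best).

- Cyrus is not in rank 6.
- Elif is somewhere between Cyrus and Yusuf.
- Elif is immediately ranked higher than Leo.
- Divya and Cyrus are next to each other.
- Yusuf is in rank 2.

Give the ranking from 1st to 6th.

Omar, Yusuf, Elif, Leo, Cyrus, Divya

From clue 1: Cyrus is in {1,2,3,4,5}.
From clues 1–2: Elif is in {2,3,4,5}.
From clues 1–3: Elif is in {2,3,4}.
From clues 1–5: Omar → rank 1, Yusuf → rank 2, Elif → rank 3, Leo → rank 4, Cyrus → rank 5, Divya → rank 6.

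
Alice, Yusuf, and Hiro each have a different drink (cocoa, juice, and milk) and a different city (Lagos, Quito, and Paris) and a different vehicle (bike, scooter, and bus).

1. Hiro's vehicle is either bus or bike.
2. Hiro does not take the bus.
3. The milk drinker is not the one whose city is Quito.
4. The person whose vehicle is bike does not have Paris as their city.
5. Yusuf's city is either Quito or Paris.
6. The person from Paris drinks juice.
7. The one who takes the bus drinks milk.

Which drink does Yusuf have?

With clues 1–6, milk is impossible for Yusuf's drink.
With clues 1–7, cocoa is impossible for Yusuf's drink.
That leaves juice.

juice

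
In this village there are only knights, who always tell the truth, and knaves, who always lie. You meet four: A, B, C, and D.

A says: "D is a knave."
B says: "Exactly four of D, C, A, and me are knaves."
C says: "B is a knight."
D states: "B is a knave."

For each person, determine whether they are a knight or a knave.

A: knave, B: knave, C: knave, D: knight

Consider A. Suppose A is a knight.
Then no assignment of the remaining roles makes every statement match its speaker's type — contradiction.
So A is a knave.
Consider B. Suppose B is a knight.
Then B's own statement would have to be true, but it can't be — contradiction.
So B is a knave.
With that fixed, C's statement is false, so C is a knave.
With that fixed, D's statement is true, so D is a knight.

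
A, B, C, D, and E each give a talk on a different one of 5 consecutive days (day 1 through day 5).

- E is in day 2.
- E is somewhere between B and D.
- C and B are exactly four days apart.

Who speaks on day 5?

With clue 1, E is ruled out for day 5.
With clues 1–3, A, B, and D are ruled out for day 5.
So day 5 is C.

C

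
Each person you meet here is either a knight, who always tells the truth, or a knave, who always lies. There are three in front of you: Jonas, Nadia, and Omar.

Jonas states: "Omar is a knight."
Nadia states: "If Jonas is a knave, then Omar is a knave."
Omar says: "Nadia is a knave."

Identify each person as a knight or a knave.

Consider Jonas. Suppose Jonas is a knight.
Then no assignment of the remaining roles makes every statement match its speaker's type — contradiction.
So Jonas is a knave.
Consider Nadia. Suppose Nadia is a knave.
Then no assignment of the remaining roles makes every statement match its speaker's type — contradiction.
So Nadia is a knight.
With that fixed, Omar's statement is false, so Omar is a knave.

Jonas: knave, Nadia: knight, Omar: knave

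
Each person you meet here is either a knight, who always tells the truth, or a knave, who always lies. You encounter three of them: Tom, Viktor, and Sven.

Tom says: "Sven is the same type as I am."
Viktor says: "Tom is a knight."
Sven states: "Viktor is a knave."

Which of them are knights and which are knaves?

Consider Tom. Suppose Tom is a knight.
Then no assignment of the remaining roles makes every statement match its speaker's type — contradiction.
So Tom is a knave.
With that fixed, Viktor's statement is false, so Viktor is a knave.
With that fixed, Sven's statement is true, so Sven is a knight.

Tom: knave, Viktor: knave, Sven: knight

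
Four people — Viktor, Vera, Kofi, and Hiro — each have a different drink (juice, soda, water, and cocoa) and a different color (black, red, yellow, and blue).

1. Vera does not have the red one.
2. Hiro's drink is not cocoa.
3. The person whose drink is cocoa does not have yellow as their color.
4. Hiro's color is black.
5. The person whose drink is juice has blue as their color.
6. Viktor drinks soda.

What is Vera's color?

Clue 1 rules out red for Vera's color.
With clues 1–4, black is impossible for Vera's color.
With clues 1–6, yellow is impossible for Vera's color.
That leaves blue.

blue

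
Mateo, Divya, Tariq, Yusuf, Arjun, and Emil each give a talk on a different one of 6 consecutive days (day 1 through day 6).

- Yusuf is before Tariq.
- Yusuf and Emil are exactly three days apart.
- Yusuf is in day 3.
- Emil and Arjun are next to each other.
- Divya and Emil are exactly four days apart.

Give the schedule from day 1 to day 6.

From clue 1: Tariq is in {2,3,4,5,6}.
From clues 1–3: Yusuf → day 3, Emil → day 6.
From clues 1–4: Tariq → day 4, Arjun → day 5.
From clues 1–5: Mateo → day 1, Divya → day 2.

Mateo, Divya, Yusuf, Tariq, Arjun, Emil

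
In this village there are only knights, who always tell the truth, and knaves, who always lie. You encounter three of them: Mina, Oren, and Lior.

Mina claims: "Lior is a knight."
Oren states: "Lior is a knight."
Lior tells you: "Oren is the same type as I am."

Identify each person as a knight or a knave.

Consider Mina. Suppose Mina is a knave.
Then no assignment of the remaining roles makes every statement match its speaker's type — contradiction.
So Mina is a knight.
Consider Oren. Suppose Oren is a knave.
Then whichever role Lior has, Lior's statement has the wrong truth value — contradiction.
So Oren is a knight.
Consider Lior. Suppose Lior is a knave.
Then Mina's statement comes out false, contradicting Mina being a knight.
So Lior is a knight.

Mina: knight, Oren: knight, Lior: knight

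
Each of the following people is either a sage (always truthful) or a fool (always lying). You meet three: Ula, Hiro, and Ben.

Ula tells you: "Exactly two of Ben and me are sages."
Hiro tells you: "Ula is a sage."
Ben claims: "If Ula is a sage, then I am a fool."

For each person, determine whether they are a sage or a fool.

Ula: fool, Hiro: fool, Ben: sage

Consider Ula. Suppose Ula is a sage.
Then whichever role Ben has, Ben's statement has the wrong truth value — contradiction.
So Ula is a fool.
With that fixed, Hiro's statement is false, so Hiro is a fool.
With that fixed, Ben's statement is true, so Ben is a sage.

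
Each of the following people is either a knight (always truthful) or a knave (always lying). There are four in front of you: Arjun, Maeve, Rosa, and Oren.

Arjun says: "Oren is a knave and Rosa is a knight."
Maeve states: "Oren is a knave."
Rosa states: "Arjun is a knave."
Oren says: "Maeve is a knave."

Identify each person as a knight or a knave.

Consider Arjun. Suppose Arjun is a knight.
Then no assignment of the remaining roles makes every statement match its speaker's type — contradiction.
So Arjun is a knave.
With that fixed, Rosa's statement is true, so Rosa is a knight.
Consider Maeve. Suppose Maeve is a knight.
Then no assignment of the remaining roles makes every statement match its speaker's type — contradiction.
So Maeve is a knave.
With that fixed, Oren's statement is true, so Oren is a knight.

Arjun: knave, Maeve: knave, Rosa: knight, Oren: knight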